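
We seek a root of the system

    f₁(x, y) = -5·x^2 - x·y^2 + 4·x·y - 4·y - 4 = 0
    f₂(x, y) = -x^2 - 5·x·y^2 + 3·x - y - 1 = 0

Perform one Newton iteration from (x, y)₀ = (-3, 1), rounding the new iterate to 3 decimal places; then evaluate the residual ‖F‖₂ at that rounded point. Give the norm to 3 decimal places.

At (-3, 1): F = (-62.000, -5.000).
Jacobian J = [[-10·x - y^2 + 4·y, -2·x·y + 4·x - 4], [-2·x - 5·y^2 + 3, -10·x·y - 1]].
At the point, J = [[33.000, -10.000], [4.000, 29.000]] (det J = 997.000).
Solving J·Δ = −F gives Δ = (1.854, -0.083).
Then the next iterate is (x, y)₁ = (-1.146, 0.917).
Re-evaluating at (-1.146, 0.917): F = (-17.47445, -1.85002), so ‖F‖₂ = 17.572.

17.572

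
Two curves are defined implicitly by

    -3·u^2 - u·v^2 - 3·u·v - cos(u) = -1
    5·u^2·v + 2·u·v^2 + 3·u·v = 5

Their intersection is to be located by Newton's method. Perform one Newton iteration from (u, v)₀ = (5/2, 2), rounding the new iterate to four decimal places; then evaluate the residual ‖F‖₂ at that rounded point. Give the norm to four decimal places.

At (5/2, 2): F = (-41.948856, 92.5000).
Jacobian J = [[-6·u - v^2 - 3·v + sin(u), -2·u·v - 3·u], [10·u·v + 2·v^2 + 3·v, 5·u^2 + 4·u·v + 3·u]].
At the point, J = [[-24.401528, -17.5000], [64.0000, 58.7500]] (det J = -313.589762).
Solving J·Δ = −F gives Δ = (-2.6970, 1.3635).
Then the next iterate is (u, v)₁ = (-0.1970, 3.3635).
Re-evaluating at (-0.1970, 3.3635): F = (4.119430, -10.792532), so ‖F‖₂ = 11.5520.

11.5520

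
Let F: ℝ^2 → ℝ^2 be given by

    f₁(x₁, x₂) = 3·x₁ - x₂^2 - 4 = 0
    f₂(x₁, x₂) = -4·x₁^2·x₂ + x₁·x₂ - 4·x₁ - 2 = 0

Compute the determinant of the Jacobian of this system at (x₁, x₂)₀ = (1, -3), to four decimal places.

-111.0000

J = [[3, -2·x₂], [-8·x₁·x₂ + x₂ - 4, -4·x₁^2 + x₁]].
At the point, J = [[3.0000, 6.0000], [17.0000, -3.0000]].
det J = -111.0000.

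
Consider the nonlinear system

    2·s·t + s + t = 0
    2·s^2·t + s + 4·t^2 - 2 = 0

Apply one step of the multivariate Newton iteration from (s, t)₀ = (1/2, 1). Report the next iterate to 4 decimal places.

At (1/2, 1): F = (2.5000, 3.0000).
Jacobian J = [[2·t + 1, 2·s + 1], [4·s·t + 1, 2·s^2 + 8·t]].
At the point, J = [[3.0000, 2.0000], [3.0000, 8.5000]] (det J = 19.5000).
Solving J·Δ = −F gives Δ = (-0.7821, -0.0769).
Then the next iterate is (s, t)₁ = (-0.2821, 0.9231).

(-0.2821, 0.9231)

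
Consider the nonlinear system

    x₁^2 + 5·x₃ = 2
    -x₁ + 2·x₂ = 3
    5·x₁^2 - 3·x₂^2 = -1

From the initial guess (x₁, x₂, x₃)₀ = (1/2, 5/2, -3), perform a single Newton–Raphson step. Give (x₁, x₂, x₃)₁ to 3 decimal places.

At (1/2, 5/2, -3): F = (-16.750, 1.500, -16.500).
Jacobian J = [[2·x₁, 0, 5], [-1, 2, 0], [10·x₁, -6·x₂, 0]].
At the point, J = [[1.000, 0.000, 5.000], [-1.000, 2.000, 0.000], [5.000, -15.000, 0.000]] (det J = 25.000).
Solving J·Δ = −F gives Δ = (-2.100, -1.800, 3.770).
Then the next iterate is (x₁, x₂, x₃)₁ = (-1.600, 0.700, 0.770).

(-1.600, 0.700, 0.770)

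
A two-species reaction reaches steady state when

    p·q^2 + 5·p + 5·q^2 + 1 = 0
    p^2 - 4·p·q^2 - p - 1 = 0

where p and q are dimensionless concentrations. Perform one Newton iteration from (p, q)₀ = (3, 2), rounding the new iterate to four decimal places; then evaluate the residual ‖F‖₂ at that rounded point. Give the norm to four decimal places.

At (3, 2): F = (48.0000, -43.0000).
Jacobian J = [[q^2 + 5, 2·p·q + 10·q], [2·p - 4·q^2 - 1, -8·p·q]].
At the point, J = [[9.0000, 32.0000], [-11.0000, -48.0000]] (det J = -80.0000).
Solving J·Δ = −F gives Δ = (-11.6000, 1.7625).
Then the next iterate is (p, q)₁ = (-8.6000, 3.7625).
Re-evaluating at (-8.6000, 3.7625): F = (-92.963063, 568.540375), so ‖F‖₂ = 576.0905.

576.0905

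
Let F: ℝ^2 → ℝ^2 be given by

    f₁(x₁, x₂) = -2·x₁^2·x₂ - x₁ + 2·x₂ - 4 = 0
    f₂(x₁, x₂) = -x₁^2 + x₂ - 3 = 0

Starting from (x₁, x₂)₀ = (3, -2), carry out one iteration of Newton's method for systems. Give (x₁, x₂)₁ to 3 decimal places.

(0.274, -4.356)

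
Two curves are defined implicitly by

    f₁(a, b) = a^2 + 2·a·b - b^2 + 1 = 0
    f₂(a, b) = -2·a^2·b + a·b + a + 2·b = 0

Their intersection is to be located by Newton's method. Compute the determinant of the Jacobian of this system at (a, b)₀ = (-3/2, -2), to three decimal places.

J = [[2·a + 2·b, 2·a - 2·b], [-4·a·b + b + 1, -2·a^2 + a + 2]].
At the point, J = [[-7.000, 1.000], [-13.000, -4.000]].
det J = 41.000.

41.000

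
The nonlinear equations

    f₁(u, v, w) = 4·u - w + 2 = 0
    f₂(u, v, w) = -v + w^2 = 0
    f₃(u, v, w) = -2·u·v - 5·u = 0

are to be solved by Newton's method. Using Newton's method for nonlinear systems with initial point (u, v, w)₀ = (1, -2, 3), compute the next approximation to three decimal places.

At (1, -2, 3): F = (3.000, 11.000, -1.000).
Jacobian J = [[4, 0, -1], [0, -1, 2·w], [-2·v - 5, -2·u, 0]].
At the point, J = [[4.000, 0.000, -1.000], [0.000, -1.000, 6.000], [-1.000, -2.000, 0.000]] (det J = 49.000).
Solving J·Δ = −F gives Δ = (-1.204, 0.102, -1.816).
Then the next iterate is (u, v, w)₁ = (-0.204, -1.898, 1.184).

(-0.204, -1.898, 1.184)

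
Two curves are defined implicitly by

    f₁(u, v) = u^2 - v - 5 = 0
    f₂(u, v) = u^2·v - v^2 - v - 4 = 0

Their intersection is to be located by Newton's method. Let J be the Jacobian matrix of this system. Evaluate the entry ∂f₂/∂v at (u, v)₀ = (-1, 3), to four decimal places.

-6.0000

∂f₂/∂v = u^2 - 2·v - 1.
At (-1, 3) this is -6.0000.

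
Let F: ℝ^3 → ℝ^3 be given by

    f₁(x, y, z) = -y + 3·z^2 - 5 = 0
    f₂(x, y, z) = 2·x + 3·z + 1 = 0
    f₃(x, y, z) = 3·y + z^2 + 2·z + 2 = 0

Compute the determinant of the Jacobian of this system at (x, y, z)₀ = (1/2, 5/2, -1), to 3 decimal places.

-36.000

J = [[0, -1, 6·z], [2, 0, 3], [0, 3, 2·z + 2]].
At the point, J = [[0.000, -1.000, -6.000], [2.000, 0.000, 3.000], [0.000, 3.000, 0.000]].
det J = -36.000.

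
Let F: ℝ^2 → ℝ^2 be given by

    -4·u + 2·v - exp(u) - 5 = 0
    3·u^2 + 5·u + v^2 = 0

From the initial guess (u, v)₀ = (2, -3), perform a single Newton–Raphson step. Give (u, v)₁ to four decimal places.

(-0.8058, -5.7830)

At (2, -3): F = (-26.389056, 31.0000).
Jacobian J = [[-exp(u) - 4, 2], [6·u + 5, 2·v]].
At the point, J = [[-11.389056, 2.0000], [17.0000, -6.0000]] (det J = 34.334337).
Solving J·Δ = −F gives Δ = (-2.8058, -2.7830).
Then the next iterate is (u, v)₁ = (-0.8058, -5.7830).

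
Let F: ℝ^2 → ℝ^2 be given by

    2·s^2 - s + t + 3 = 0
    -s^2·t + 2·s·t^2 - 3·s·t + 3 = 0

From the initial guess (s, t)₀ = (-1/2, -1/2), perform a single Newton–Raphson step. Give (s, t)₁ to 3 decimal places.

(0.197, -1.909)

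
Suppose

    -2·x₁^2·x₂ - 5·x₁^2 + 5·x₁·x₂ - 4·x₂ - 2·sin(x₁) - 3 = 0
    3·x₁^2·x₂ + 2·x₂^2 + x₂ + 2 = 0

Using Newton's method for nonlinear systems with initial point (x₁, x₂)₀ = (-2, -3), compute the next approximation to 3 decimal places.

At (-2, -3): F = (44.81859, -19.000).
Jacobian J = [[-4·x₁·x₂ - 10·x₁ + 5·x₂ - 2·cos(x₁), -2·x₁^2 + 5·x₁ - 4], [6·x₁·x₂, 3·x₁^2 + 4·x₂ + 1]].
At the point, J = [[-18.16771, -22.000], [36.000, 1.000]] (det J = 773.83229).
Solving J·Δ = −F gives Δ = (0.482, 1.639).
Then the next iterate is (x₁, x₂)₁ = (-1.518, -1.361).

(-1.518, -1.361)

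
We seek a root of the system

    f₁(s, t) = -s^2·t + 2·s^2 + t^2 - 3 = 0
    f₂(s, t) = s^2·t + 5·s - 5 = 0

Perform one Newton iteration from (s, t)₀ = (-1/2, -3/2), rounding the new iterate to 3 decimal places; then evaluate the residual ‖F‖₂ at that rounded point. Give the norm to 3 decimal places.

At (-1/2, -3/2): F = (0.125, -7.875).
Jacobian J = [[-2·s·t + 4·s, -s^2 + 2·t], [2·s·t + 5, s^2]].
At the point, J = [[-3.500, -3.250], [6.500, 0.250]] (det J = 20.250).
Solving J·Δ = −F gives Δ = (1.262, -1.321).
Then the next iterate is (s, t)₁ = (0.762, -2.821).
Re-evaluating at (0.762, -2.821): F = (7.75733, -2.82800), so ‖F‖₂ = 8.257.

8.257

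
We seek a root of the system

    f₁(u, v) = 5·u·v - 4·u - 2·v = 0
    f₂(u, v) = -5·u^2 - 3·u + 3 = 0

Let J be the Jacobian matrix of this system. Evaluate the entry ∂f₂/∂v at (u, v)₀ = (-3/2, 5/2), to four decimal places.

0.0000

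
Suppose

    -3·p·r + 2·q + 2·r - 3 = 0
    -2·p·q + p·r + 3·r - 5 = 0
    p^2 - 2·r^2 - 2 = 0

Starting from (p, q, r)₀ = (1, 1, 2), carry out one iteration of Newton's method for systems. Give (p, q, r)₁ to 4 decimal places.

At (1, 1, 2): F = (-3.0000, 1.0000, -9.0000).
Jacobian J = [[-3·r, 2, -3·p + 2], [-2·q + r, -2·p, p + 3], [2·p, 0, -4·r]].
At the point, J = [[-6.0000, 2.0000, -1.0000], [0.0000, -2.0000, 4.0000], [2.0000, 0.0000, -8.0000]] (det J = -84.0000).
Solving J·Δ = −F gives Δ = (-1.0238, -2.2619, -1.3810).
Then the next iterate is (p, q, r)₁ = (-0.0238, -1.2619, 0.6190).

(-0.0238, -1.2619, 0.6190)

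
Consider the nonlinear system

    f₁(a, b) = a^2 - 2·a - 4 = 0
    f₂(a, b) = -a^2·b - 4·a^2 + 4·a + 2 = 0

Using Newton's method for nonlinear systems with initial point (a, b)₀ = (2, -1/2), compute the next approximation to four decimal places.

At (2, -1/2): F = (-4.0000, -4.0000).
Jacobian J = [[2·a - 2, 0], [-2·a·b - 8·a + 4, -a^2]].
At the point, J = [[2.0000, 0.0000], [-10.0000, -4.0000]] (det J = -8.0000).
Solving J·Δ = −F gives Δ = (2.0000, -6.0000).
Then the next iterate is (a, b)₁ = (4.0000, -6.5000).

(4.0000, -6.5000)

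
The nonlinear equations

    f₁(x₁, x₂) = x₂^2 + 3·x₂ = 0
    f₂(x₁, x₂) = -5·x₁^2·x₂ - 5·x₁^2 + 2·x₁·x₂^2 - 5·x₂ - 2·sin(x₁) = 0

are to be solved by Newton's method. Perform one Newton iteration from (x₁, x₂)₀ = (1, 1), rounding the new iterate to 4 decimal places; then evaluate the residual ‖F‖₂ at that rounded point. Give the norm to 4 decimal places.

At (1, 1): F = (4.0000, -14.682942).
Jacobian J = [[0, 2·x₂ + 3], [-10·x₁·x₂ - 10·x₁ + 2·x₂^2 - 2·cos(x₁), -5·x₁^2 + 4·x₁·x₂ - 5]].
At the point, J = [[0.0000, 5.0000], [-19.080605, -6.0000]] (det J = 95.403023).
Solving J·Δ = −F gives Δ = (-0.5180, -0.8000).
Then the next iterate is (x₁, x₂)₁ = (0.4820, 0.2000).
Re-evaluating at (0.4820, 0.2000): F = (0.6400, -3.282488), so ‖F‖₂ = 3.3443.

3.3443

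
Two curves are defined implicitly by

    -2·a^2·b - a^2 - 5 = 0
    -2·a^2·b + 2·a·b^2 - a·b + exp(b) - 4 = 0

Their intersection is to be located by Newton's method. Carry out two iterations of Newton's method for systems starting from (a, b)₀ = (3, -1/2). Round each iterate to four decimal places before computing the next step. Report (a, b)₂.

At (3, -1/2): F = (-5.0000, 8.606531).
Jacobian J = [[-4·a·b - 2·a, -2·a^2], [-4·a·b + 2·b^2 - b, -2·a^2 + 4·a·b - a + exp(b)]].
At the point, J = [[0.0000, -18.0000], [7.0000, -26.393469]] (det J = 126.0000).
Solving J·Δ = −F gives Δ = (-2.2769, -0.2778).
Then the next iterate is (a, b)₁ = (0.7231, -0.7778).
Round to (0.7231, -0.7778) and repeat: F = (-4.709491, -1.289863), J = [[0.803509, -1.045747], [4.237454, -3.559140]].
Δ = (-9.8077, -12.0393), so (a, b)₂ = (-9.0846, -12.8171).

(-9.0846, -12.8171)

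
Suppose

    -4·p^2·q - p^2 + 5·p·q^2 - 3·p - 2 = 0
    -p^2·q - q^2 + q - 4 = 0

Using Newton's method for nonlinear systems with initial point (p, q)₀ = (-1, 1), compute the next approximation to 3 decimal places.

At (-1, 1): F = (-9.000, -5.000).
Jacobian J = [[-8·p·q - 2·p + 5·q^2 - 3, -4·p^2 + 10·p·q], [-2·p·q, -p^2 - 2·q + 1]].
At the point, J = [[12.000, -14.000], [2.000, -2.000]] (det J = 4.000).
Solving J·Δ = −F gives Δ = (13.000, 10.500).
Then the next iterate is (p, q)₁ = (12.000, 11.500).

(12.000, 11.500)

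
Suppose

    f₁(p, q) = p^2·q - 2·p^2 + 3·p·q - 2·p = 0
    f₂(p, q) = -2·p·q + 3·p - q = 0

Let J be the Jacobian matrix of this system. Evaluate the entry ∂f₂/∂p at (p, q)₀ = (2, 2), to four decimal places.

∂f₂/∂p = -2·q + 3.
At (2, 2) this is -1.0000.

-1.0000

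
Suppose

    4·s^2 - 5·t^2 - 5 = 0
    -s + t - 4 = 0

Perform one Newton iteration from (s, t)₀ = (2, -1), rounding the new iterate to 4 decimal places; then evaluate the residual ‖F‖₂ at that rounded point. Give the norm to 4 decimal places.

48.9281

At (2, -1): F = (6.0000, -7.0000).
Jacobian J = [[8·s, -10·t], [-1, 1]].
At the point, J = [[16.0000, 10.0000], [-1.0000, 1.0000]] (det J = 26.0000).
Solving J·Δ = −F gives Δ = (-2.9231, 4.0769).
Then the next iterate is (s, t)₁ = (-0.9231, 3.0769).
Re-evaluating at (-0.9231, 3.0769): F = (-48.928114, 0.0000), so ‖F‖₂ = 48.9281.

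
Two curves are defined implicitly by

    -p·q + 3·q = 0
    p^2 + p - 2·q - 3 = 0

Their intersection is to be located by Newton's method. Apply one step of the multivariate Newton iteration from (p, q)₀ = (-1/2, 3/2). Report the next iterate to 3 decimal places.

(-4.292, -1.625)

At (-1/2, 3/2): F = (5.250, -6.250).
Jacobian J = [[-q, -p + 3], [2·p + 1, -2]].
At the point, J = [[-1.500, 3.500], [0.000, -2.000]] (det J = 3.000).
Solving J·Δ = −F gives Δ = (-3.792, -3.125).
Then the next iterate is (p, q)₁ = (-4.292, -1.625).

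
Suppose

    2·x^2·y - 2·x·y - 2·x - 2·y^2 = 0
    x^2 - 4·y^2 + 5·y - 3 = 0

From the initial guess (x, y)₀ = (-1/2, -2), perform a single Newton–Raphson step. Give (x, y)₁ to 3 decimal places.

At (-1/2, -2): F = (-10.000, -28.750).
Jacobian J = [[4·x·y - 2·y - 2, 2·x^2 - 2·x - 4·y], [2·x, -8·y + 5]].
At the point, J = [[6.000, 9.500], [-1.000, 21.000]] (det J = 135.500).
Solving J·Δ = −F gives Δ = (-0.466, 1.347).
Then the next iterate is (x, y)₁ = (-0.966, -0.653).

(-0.966, -0.653)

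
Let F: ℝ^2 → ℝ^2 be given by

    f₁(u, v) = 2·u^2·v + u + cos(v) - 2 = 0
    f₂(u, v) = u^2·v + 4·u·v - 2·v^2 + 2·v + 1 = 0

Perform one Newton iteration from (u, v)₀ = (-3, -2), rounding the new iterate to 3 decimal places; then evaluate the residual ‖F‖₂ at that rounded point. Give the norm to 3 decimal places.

12.013

At (-3, -2): F = (-41.41615, -5.000).
Jacobian J = [[4·u·v + 1, 2·u^2 - sin(v)], [2·u·v + 4·v, u^2 + 4·u - 4·v + 2]].
At the point, J = [[25.000, 18.90930], [4.000, 7.000]] (det J = 99.36281).
Solving J·Δ = −F gives Δ = (1.966, -0.409).
Then the next iterate is (u, v)₁ = (-1.034, -2.409).
Re-evaluating at (-1.034, -2.409): F = (-8.92864, -8.03653), so ‖F‖₂ = 12.013.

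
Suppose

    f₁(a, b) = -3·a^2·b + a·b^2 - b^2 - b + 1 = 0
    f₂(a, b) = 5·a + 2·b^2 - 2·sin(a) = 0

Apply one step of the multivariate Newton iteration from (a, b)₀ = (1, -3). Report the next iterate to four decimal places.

(0.7706, -1.2985)

At (1, -3): F = (13.0000, 21.317058).
Jacobian J = [[-6·a·b + b^2, -3·a^2 + 2·a·b - 2·b - 1], [-2·cos(a) + 5, 4·b]].
At the point, J = [[27.0000, -4.0000], [3.919395, -12.0000]] (det J = -308.322418).
Solving J·Δ = −F gives Δ = (-0.2294, 1.7015).
Then the next iterate is (a, b)₁ = (0.7706, -1.2985).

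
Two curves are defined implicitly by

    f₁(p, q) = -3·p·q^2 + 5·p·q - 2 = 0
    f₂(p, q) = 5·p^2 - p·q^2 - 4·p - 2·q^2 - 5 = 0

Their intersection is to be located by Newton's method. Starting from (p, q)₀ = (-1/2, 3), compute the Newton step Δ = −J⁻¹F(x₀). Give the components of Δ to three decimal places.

(-0.281, -1.133)

At (-1/2, 3): F = (4.000, -15.250).
Jacobian J = [[-3·q^2 + 5·q, -6·p·q + 5·p], [10·p - q^2 - 4, -2·p·q - 4·q]].
At the point, J = [[-12.000, 6.500], [-18.000, -9.000]] (det J = 225.000).
Solving J·Δ = −F gives Δ = (-0.281, -1.133).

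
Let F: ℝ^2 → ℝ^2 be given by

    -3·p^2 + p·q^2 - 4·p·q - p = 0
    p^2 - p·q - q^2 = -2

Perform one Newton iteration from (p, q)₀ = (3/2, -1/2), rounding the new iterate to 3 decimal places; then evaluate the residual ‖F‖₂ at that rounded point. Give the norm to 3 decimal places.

2.069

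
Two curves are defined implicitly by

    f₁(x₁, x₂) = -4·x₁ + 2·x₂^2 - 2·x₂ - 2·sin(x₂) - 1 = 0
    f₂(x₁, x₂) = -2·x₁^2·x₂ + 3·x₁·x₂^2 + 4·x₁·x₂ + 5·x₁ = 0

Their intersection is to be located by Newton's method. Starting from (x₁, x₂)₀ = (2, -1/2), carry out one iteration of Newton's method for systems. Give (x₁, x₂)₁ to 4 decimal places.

At (2, -1/2): F = (-6.541149, 11.5000).
Jacobian J = [[-4, 4·x₂ - 2·cos(x₂) - 2], [-4·x₁·x₂ + 3·x₂^2 + 4·x₂ + 5, -2·x₁^2 + 6·x₁·x₂ + 4·x₁]].
At the point, J = [[-4.0000, -5.755165], [7.7500, -6.0000]] (det J = 68.602530).
Solving J·Δ = −F gives Δ = (-1.5368, -0.0684).
Then the next iterate is (x₁, x₂)₁ = (0.4632, -0.5684).

(0.4632, -0.5684)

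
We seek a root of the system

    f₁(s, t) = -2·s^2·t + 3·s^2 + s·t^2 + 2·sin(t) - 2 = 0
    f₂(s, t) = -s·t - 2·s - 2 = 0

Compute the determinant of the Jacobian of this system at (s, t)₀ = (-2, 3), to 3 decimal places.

-67.900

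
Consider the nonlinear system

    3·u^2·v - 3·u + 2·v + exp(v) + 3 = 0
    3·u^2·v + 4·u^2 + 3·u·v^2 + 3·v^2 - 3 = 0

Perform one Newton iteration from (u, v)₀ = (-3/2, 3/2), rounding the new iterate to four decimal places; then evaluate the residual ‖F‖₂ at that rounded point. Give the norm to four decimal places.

At (-3/2, 3/2): F = (25.106689, 12.7500).
Jacobian J = [[6·u·v - 3, 3·u^2 + exp(v) + 2], [6·u·v + 8·u + 3·v^2, 3·u^2 + 6·u·v + 6·v]].
At the point, J = [[-16.5000, 13.231689], [-18.7500, 2.2500]] (det J = 210.969170).
Solving J·Δ = −F gives Δ = (0.5319, -1.2342).
Then the next iterate is (u, v)₁ = (-0.9681, 0.2658).
Re-evaluating at (-0.9681, 0.2658): F = (8.487711, 1.502969), so ‖F‖₂ = 8.6198.

8.6198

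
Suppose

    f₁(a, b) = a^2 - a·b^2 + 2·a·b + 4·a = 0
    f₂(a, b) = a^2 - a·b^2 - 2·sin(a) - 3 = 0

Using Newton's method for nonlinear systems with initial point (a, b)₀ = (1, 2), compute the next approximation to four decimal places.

(-0.1726, 0.9823)

At (1, 2): F = (5.0000, -7.682942).
Jacobian J = [[2·a - b^2 + 2·b + 4, -2·a·b + 2·a], [2·a - b^2 - 2·cos(a), -2·a·b]].
At the point, J = [[6.0000, -2.0000], [-3.080605, -4.0000]] (det J = -30.161209).
Solving J·Δ = −F gives Δ = (-1.1726, -1.0177).
Then the next iterate is (a, b)₁ = (-0.1726, 0.9823).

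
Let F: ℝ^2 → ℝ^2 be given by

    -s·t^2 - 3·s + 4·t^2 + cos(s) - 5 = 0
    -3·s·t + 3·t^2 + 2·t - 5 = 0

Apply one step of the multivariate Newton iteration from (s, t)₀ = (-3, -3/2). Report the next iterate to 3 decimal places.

(0.230, -1.392)

At (-3, -3/2): F = (18.76001, -14.750).
Jacobian J = [[-t^2 - sin(s) - 3, -2·s·t + 8·t], [-3·t, -3·s + 6·t + 2]].
At the point, J = [[-5.10888, -21.000], [4.500, 2.000]] (det J = 84.28224).
Solving J·Δ = −F gives Δ = (3.230, 0.108).
Then the next iterate is (s, t)₁ = (0.230, -1.392).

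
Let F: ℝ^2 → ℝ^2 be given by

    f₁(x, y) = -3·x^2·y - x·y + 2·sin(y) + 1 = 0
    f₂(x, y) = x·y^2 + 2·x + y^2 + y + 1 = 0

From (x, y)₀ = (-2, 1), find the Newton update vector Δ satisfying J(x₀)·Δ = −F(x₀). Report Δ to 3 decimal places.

(1.234, 0.701)

At (-2, 1): F = (-7.31706, -3.000).
Jacobian J = [[-6·x·y - y, -3·x^2 - x + 2·cos(y)], [y^2 + 2, 2·x·y + 2·y + 1]].
At the point, J = [[11.000, -8.91940], [3.000, -1.000]] (det J = 15.75819).
Solving J·Δ = −F gives Δ = (1.234, 0.701).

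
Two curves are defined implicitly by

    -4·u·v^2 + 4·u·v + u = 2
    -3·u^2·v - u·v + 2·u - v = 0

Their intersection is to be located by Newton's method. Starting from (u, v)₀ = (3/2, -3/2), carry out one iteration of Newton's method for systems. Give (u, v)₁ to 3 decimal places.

At (3/2, -3/2): F = (-23.000, 16.875).
Jacobian J = [[-4·v^2 + 4·v + 1, -8·u·v + 4·u], [-6·u·v - v + 2, -3·u^2 - u - 1]].
At the point, J = [[-14.000, 24.000], [17.000, -9.250]] (det J = -278.500).
Solving J·Δ = −F gives Δ = (-0.690, 0.556).
Then the next iterate is (u, v)₁ = (0.810, -0.944).

(0.810, -0.944)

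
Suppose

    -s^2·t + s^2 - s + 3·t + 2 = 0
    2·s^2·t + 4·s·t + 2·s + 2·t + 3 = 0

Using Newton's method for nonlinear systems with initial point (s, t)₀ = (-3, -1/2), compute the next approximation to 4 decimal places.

At (-3, -1/2): F = (17.0000, -7.0000).
Jacobian J = [[-2·s·t + 2·s - 1, -s^2 + 3], [4·s·t + 4·t + 2, 2·s^2 + 4·s + 2]].
At the point, J = [[-10.0000, -6.0000], [6.0000, 8.0000]] (det J = -44.0000).
Solving J·Δ = −F gives Δ = (2.1364, -0.7273).
Then the next iterate is (s, t)₁ = (-0.8636, -1.2273).

(-0.8636, -1.2273)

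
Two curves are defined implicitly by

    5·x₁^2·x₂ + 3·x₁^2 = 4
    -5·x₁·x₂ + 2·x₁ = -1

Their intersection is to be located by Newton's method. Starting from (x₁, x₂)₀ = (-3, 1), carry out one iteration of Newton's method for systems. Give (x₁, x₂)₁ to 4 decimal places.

At (-3, 1): F = (68.0000, 10.0000).
Jacobian J = [[10·x₁·x₂ + 6·x₁, 5·x₁^2], [-5·x₂ + 2, -5·x₁]].
At the point, J = [[-48.0000, 45.0000], [-3.0000, 15.0000]] (det J = -585.0000).
Solving J·Δ = −F gives Δ = (0.9744, -0.4718).
Then the next iterate is (x₁, x₂)₁ = (-2.0256, 0.5282).

(-2.0256, 0.5282)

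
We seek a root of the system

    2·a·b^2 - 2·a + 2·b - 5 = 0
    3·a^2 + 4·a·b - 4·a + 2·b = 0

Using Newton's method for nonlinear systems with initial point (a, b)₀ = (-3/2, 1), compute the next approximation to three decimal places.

At (-3/2, 1): F = (-3.000, 8.750).
Jacobian J = [[2·b^2 - 2, 4·a·b + 2], [6·a + 4·b - 4, 4·a + 2]].
At the point, J = [[0.000, -4.000], [-9.000, -4.000]] (det J = -36.000).
Solving J·Δ = −F gives Δ = (1.306, -0.750).
Then the next iterate is (a, b)₁ = (-0.194, 0.250).

(-0.194, 0.250)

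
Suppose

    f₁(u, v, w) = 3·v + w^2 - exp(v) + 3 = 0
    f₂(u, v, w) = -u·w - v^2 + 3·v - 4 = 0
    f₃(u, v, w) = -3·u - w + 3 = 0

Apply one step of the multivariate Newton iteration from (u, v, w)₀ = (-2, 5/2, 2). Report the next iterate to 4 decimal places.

At (-2, 5/2, 2): F = (2.317506, 1.2500, 7.0000).
Jacobian J = [[0, -exp(v) + 3, 2·w], [-w, -2·v + 3, -u], [-3, 0, -1]].
At the point, J = [[0.0000, -9.182494, 4.0000], [-2.0000, -2.0000, 2.0000], [-3.0000, 0.0000, -1.0000]] (det J = 49.459952).
Solving J·Δ = −F gives Δ = (1.6053, 1.2038, 2.1841).
Then the next iterate is (u, v, w)₁ = (-0.3947, 3.7038, 4.1841).

(-0.3947, 3.7038, 4.1841)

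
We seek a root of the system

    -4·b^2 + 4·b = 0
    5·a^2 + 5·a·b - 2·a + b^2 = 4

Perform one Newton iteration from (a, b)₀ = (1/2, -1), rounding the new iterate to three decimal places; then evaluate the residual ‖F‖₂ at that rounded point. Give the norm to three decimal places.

At (1/2, -1): F = (-8.000, -5.250).
Jacobian J = [[0, -8·b + 4], [10·a + 5·b - 2, 5·a + 2·b]].
At the point, J = [[0.000, 12.000], [-2.000, 0.500]] (det J = 24.000).
Solving J·Δ = −F gives Δ = (-2.458, 0.667).
Then the next iterate is (a, b)₁ = (-1.958, -0.333).
Re-evaluating at (-1.958, -0.333): F = (-1.77556, 22.45578), so ‖F‖₂ = 22.526.

22.526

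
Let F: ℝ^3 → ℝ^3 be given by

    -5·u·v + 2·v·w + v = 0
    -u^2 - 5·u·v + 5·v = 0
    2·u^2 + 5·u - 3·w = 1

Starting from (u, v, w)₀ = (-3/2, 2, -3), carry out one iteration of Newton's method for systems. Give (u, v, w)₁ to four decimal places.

At (-3/2, 2, -3): F = (5.0000, 22.7500, 5.0000).
Jacobian J = [[-5·v, -5·u + 2·w + 1, 2·v], [-2·u - 5·v, -5·u + 5, 0], [4·u + 5, 0, -3]].
At the point, J = [[-10.0000, 2.5000, 4.0000], [-7.0000, 12.5000, 0.0000], [-1.0000, 0.0000, -3.0000]] (det J = 372.5000).
Solving J·Δ = −F gives Δ = (0.7164, -1.4188, 1.4279).
Then the next iterate is (u, v, w)₁ = (-0.7836, 0.5812, -1.5721).

(-0.7836, 0.5812, -1.5721)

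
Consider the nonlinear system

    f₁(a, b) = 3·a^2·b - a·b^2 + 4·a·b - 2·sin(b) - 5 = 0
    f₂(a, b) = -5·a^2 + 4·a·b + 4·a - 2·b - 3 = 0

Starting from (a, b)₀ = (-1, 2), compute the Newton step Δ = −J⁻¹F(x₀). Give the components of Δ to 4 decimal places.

At (-1, 2): F = (-4.818595, -24.0000).
Jacobian J = [[6·a·b - b^2 + 4·b, 3·a^2 - 2·a·b + 4·a - 2·cos(b)], [-10·a + 4·b + 4, 4·a - 2]].
At the point, J = [[-8.0000, 3.832294], [22.0000, -6.0000]] (det J = -36.310461).
Solving J·Δ = −F gives Δ = (3.3293, 8.2073).

(3.3293, 8.2073)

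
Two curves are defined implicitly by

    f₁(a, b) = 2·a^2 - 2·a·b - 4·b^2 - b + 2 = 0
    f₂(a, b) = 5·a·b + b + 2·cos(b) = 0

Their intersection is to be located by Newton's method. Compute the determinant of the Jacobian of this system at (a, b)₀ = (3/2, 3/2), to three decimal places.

139.515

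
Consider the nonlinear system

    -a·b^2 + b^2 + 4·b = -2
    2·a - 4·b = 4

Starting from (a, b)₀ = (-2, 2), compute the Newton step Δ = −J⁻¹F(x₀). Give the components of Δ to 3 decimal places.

At (-2, 2): F = (22.000, -16.000).
Jacobian J = [[-b^2, -2·a·b + 2·b + 4], [2, -4]].
At the point, J = [[-4.000, 16.000], [2.000, -4.000]] (det J = -16.000).
Solving J·Δ = −F gives Δ = (10.500, 1.250).

(10.500, 1.250)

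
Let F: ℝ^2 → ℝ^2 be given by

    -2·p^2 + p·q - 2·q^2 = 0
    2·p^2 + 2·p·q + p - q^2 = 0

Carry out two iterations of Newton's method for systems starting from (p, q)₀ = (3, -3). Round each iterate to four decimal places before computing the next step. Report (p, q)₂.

(0.6330, -0.8623)

At (3, -3): F = (-45.0000, -6.0000).
Jacobian J = [[-4·p + q, p - 4·q], [4·p + 2·q + 1, 2·p - 2·q]].
At the point, J = [[-15.0000, 15.0000], [7.0000, 12.0000]] (det J = -285.0000).
Solving J·Δ = −F gives Δ = (-1.5789, 1.4211).
Then the next iterate is (p, q)₁ = (1.4211, -1.5789).
Round to (1.4211, -1.5789) and repeat: F = (-11.268676, -1.520324), J = [[-7.2633, 7.7367], [3.5266, 6.0000]].
Δ = (-0.7881, 0.7166), so (p, q)₂ = (0.6330, -0.8623).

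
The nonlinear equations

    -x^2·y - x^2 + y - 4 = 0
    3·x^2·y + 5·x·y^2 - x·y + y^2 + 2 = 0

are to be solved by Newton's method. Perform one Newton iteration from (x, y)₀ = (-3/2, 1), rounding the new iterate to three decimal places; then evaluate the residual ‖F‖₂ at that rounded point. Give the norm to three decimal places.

4.212

At (-3/2, 1): F = (-7.500, 3.750).
Jacobian J = [[-2·x·y - 2·x, -x^2 + 1], [6·x·y + 5·y^2 - y, 3·x^2 + 10·x·y - x + 2·y]].
At the point, J = [[6.000, -1.250], [-5.000, -4.750]] (det J = -34.750).
Solving J·Δ = −F gives Δ = (1.160, -0.432).
Then the next iterate is (x, y)₁ = (-0.340, 0.568).
Re-evaluating at (-0.340, 0.568): F = (-3.61326, 2.16427), so ‖F‖₂ = 4.212.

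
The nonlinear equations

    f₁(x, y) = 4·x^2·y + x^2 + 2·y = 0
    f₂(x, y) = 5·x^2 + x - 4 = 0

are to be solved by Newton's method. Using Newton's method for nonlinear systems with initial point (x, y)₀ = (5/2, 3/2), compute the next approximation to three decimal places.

(1.356, 1.252)

At (5/2, 3/2): F = (46.750, 29.750).
Jacobian J = [[8·x·y + 2·x, 4·x^2 + 2], [10·x + 1, 0]].
At the point, J = [[35.000, 27.000], [26.000, 0.000]] (det J = -702.000).
Solving J·Δ = −F gives Δ = (-1.144, -0.248).
Then the next iterate is (x, y)₁ = (1.356, 1.252).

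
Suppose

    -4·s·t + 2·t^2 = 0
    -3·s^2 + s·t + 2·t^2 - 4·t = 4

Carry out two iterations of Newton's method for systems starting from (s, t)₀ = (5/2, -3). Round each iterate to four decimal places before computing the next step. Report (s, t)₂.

(0.5862, -0.7694)

At (5/2, -3): F = (48.0000, -0.2500).
Jacobian J = [[-4·t, -4·s + 4·t], [-6·s + t, s + 4·t - 4]].
At the point, J = [[12.0000, -22.0000], [-18.0000, -13.5000]] (det J = -558.0000).
Solving J·Δ = −F gives Δ = (-1.1711, 1.5430).
Then the next iterate is (s, t)₁ = (1.3289, -1.4570).
Round to (1.3289, -1.4570) and repeat: F = (11.990527, -1.160435), J = [[5.8280, -11.1436], [-9.4304, -8.4991]].
Δ = (-0.7427, 0.6876), so (s, t)₂ = (0.5862, -0.7694).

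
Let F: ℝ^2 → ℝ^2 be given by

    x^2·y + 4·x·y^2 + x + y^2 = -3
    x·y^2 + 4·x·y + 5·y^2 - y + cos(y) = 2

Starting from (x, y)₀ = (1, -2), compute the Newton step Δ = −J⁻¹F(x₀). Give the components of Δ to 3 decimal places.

At (1, -2): F = (22.000, 15.58385).
Jacobian J = [[2·x·y + 4·y^2 + 1, x^2 + 8·x·y + 2·y], [y^2 + 4·y, 2·x·y + 4·x + 10·y - sin(y) - 1]].
At the point, J = [[13.000, -19.000], [-4.000, -20.09070]] (det J = -337.17913).
Solving J·Δ = −F gives Δ = (-0.433, 0.862).

(-0.433, 0.862)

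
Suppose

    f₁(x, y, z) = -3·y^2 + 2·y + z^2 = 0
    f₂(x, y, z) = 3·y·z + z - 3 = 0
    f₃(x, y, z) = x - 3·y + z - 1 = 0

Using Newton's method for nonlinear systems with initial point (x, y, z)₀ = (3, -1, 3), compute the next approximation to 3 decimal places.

(-1.486, -0.343, 1.457)

At (3, -1, 3): F = (4.000, -9.000, 8.000).
Jacobian J = [[0, -6·y + 2, 2·z], [0, 3·z, 3·y + 1], [1, -3, 1]].
At the point, J = [[0.000, 8.000, 6.000], [0.000, 9.000, -2.000], [1.000, -3.000, 1.000]] (det J = -70.000).
Solving J·Δ = −F gives Δ = (-4.486, 0.657, -1.543).
Then the next iterate is (x, y, z)₁ = (-1.486, -0.343, 1.457).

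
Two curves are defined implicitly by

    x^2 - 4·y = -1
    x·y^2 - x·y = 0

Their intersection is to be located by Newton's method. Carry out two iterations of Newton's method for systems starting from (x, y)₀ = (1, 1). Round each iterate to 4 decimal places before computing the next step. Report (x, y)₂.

(1.7500, 1.0000)

At (1, 1): F = (-2.0000, 0.0000).
Jacobian J = [[2·x, -4], [y^2 - y, 2·x·y - x]].
At the point, J = [[2.0000, -4.0000], [0.0000, 1.0000]] (det J = 2.0000).
Solving J·Δ = −F gives Δ = (1.0000, 0.0000).
Then the next iterate is (x, y)₁ = (2.0000, 1.0000).
Round to (2.0000, 1.0000) and repeat: F = (1.0000, 0.0000), J = [[4.0000, -4.0000], [0.0000, 2.0000]].
Δ = (-0.2500, 0.0000), so (x, y)₂ = (1.7500, 1.0000).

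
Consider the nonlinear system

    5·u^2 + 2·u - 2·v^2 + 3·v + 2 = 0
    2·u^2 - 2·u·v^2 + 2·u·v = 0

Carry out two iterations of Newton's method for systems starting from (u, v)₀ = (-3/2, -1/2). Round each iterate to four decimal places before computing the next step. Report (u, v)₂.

(-0.3321, -0.2534)

At (-3/2, -1/2): F = (8.2500, 6.7500).
Jacobian J = [[10·u + 2, -4·v + 3], [4·u - 2·v^2 + 2·v, -4·u·v + 2·u]].
At the point, J = [[-13.0000, 5.0000], [-7.5000, -6.0000]] (det J = 115.5000).
Solving J·Δ = −F gives Δ = (0.7208, 0.2240).
Then the next iterate is (u, v)₁ = (-0.7792, -0.2760).
Round to (-0.7792, -0.2760) and repeat: F = (2.497011, 1.763136), J = [[-5.7920, 4.1040], [-3.821152, -2.418637]].
Δ = (0.4471, 0.0226), so (u, v)₂ = (-0.3321, -0.2534).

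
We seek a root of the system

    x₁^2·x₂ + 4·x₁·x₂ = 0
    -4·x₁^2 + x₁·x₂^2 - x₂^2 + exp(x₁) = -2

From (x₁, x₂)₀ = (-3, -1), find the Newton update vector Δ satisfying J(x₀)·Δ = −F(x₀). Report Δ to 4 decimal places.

At (-3, -1): F = (3.0000, -37.950213).
Jacobian J = [[2·x₁·x₂ + 4·x₂, x₁^2 + 4·x₁], [-8·x₁ + x₂^2 + exp(x₁), 2·x₁·x₂ - 2·x₂]].
At the point, J = [[2.0000, -3.0000], [25.049787, 8.0000]] (det J = 91.149361).
Solving J·Δ = −F gives Δ = (0.9858, 1.6572).

(0.9858, 1.6572)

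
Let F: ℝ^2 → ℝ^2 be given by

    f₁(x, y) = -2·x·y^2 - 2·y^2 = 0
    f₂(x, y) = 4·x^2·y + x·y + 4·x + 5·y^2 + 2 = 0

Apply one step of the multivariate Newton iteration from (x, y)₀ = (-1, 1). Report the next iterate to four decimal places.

At (-1, 1): F = (0.0000, 6.0000).
Jacobian J = [[-2·y^2, -4·x·y - 4·y], [8·x·y + y + 4, 4·x^2 + x + 10·y]].
At the point, J = [[-2.0000, 0.0000], [-3.0000, 13.0000]] (det J = -26.0000).
Solving J·Δ = −F gives Δ = (0.0000, -0.4615).
Then the next iterate is (x, y)₁ = (-1.0000, 0.5385).

(-1.0000, 0.5385)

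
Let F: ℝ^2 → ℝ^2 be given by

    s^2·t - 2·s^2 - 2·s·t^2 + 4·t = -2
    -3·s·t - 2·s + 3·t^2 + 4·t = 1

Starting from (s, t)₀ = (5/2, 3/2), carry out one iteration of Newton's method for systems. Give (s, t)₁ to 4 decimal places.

At (5/2, 3/2): F = (-6.3750, -4.5000).
Jacobian J = [[2·s·t - 4·s - 2·t^2, s^2 - 4·s·t + 4], [-3·t - 2, -3·s + 6·t + 4]].
At the point, J = [[-7.0000, -4.7500], [-6.5000, 5.5000]] (det J = -69.3750).
Solving J·Δ = −F gives Δ = (-0.8135, -0.1432).
Then the next iterate is (s, t)₁ = (1.6865, 1.3568).

(1.6865, 1.3568)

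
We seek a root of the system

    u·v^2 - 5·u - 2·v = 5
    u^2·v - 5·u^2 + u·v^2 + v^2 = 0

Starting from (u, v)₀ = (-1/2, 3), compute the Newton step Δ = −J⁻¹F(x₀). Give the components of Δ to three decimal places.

At (-1/2, 3): F = (-13.000, 4.000).
Jacobian J = [[v^2 - 5, 2·u·v - 2], [2·u·v - 10·u + v^2, u^2 + 2·u·v + 2·v]].
At the point, J = [[4.000, -5.000], [11.000, 3.250]] (det J = 68.000).
Solving J·Δ = −F gives Δ = (0.327, -2.338).

(0.327, -2.338)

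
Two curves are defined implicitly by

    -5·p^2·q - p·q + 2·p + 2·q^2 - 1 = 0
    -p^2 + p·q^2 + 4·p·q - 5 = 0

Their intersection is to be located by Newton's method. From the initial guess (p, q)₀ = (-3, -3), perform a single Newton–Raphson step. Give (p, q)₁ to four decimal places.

(-1.4138, -2.9598)

At (-3, -3): F = (137.0000, -5.0000).
Jacobian J = [[-10·p·q - q + 2, -5·p^2 - p + 4·q], [-2·p + q^2 + 4·q, 2·p·q + 4·p]].
At the point, J = [[-85.0000, -54.0000], [3.0000, 6.0000]] (det J = -348.0000).
Solving J·Δ = −F gives Δ = (1.5862, 0.0402).
Then the next iterate is (p, q)₁ = (-1.4138, -2.9598).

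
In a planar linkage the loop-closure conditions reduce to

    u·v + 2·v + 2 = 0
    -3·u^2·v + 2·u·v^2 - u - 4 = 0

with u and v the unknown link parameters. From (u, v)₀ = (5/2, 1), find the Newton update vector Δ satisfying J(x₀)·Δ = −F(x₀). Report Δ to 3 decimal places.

At (5/2, 1): F = (6.500, -20.250).
Jacobian J = [[v, u + 2], [-6·u·v + 2·v^2 - 1, -3·u^2 + 4·u·v]].
At the point, J = [[1.000, 4.500], [-14.000, -8.750]] (det J = 54.250).
Solving J·Δ = −F gives Δ = (-0.631, -1.304).

(-0.631, -1.304)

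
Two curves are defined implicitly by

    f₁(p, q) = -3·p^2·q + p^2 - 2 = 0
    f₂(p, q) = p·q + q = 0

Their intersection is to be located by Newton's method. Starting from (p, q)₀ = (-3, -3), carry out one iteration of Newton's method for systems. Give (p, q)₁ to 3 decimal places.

At (-3, -3): F = (88.000, 6.000).
Jacobian J = [[-6·p·q + 2·p, -3·p^2], [q, p + 1]].
At the point, J = [[-60.000, -27.000], [-3.000, -2.000]] (det J = 39.000).
Solving J·Δ = −F gives Δ = (0.359, 2.462).
Then the next iterate is (p, q)₁ = (-2.641, -0.538).

(-2.641, -0.538)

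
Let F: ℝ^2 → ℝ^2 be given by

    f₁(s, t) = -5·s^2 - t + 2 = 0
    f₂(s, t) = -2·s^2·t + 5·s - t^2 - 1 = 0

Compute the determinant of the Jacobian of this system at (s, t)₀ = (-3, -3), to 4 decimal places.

-391.0000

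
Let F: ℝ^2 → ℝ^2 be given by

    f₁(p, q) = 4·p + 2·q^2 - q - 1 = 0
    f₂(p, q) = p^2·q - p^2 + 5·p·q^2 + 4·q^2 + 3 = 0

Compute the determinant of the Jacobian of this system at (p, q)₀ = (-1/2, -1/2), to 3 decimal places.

J = [[4, 4·q - 1], [2·p·q - 2·p + 5·q^2, p^2 + 10·p·q + 8·q]].
At the point, J = [[4.000, -3.000], [2.750, -1.250]].
det J = 3.250.

3.250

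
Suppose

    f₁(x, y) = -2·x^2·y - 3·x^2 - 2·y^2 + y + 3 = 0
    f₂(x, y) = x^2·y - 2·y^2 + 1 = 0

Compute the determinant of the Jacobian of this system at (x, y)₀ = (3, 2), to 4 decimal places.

258.0000

J = [[-4·x·y - 6·x, -2·x^2 - 4·y + 1], [2·x·y, x^2 - 4·y]].
At the point, J = [[-42.0000, -25.0000], [12.0000, 1.0000]].
det J = 258.0000.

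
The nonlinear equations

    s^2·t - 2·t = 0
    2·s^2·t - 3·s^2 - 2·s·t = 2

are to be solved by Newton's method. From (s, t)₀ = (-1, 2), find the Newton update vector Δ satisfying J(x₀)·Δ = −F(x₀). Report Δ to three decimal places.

(-0.227, -1.091)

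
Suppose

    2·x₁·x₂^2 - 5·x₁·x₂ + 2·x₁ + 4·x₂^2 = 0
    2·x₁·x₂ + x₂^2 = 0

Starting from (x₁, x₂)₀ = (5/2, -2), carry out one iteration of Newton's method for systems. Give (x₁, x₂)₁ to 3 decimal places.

(1.207, -1.172)

At (5/2, -2): F = (66.000, -6.000).
Jacobian J = [[2·x₂^2 - 5·x₂ + 2, 4·x₁·x₂ - 5·x₁ + 8·x₂], [2·x₂, 2·x₁ + 2·x₂]].
At the point, J = [[20.000, -48.500], [-4.000, 1.000]] (det J = -174.000).
Solving J·Δ = −F gives Δ = (-1.293, 0.828).
Then the next iterate is (x₁, x₂)₁ = (1.207, -1.172).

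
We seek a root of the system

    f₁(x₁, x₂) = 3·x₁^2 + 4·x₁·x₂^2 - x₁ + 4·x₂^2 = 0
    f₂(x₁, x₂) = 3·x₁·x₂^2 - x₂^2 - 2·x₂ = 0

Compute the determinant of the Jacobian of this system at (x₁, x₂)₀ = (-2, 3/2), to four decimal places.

173.0000

J = [[6·x₁ + 4·x₂^2 - 1, 8·x₁·x₂ + 8·x₂], [3·x₂^2, 6·x₁·x₂ - 2·x₂ - 2]].
At the point, J = [[-4.0000, -12.0000], [6.7500, -23.0000]].
det J = 173.0000.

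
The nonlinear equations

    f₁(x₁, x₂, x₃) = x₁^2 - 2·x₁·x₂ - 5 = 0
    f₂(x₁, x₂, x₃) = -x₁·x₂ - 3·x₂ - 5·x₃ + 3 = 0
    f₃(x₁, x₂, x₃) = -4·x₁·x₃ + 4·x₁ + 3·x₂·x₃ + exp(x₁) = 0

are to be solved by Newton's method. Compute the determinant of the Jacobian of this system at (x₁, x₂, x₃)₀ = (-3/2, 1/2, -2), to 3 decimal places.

J = [[2·x₁ - 2·x₂, -2·x₁, 0], [-x₂, -x₁ - 3, -5], [-4·x₃ + exp(x₁) + 4, 3·x₃, -4·x₁ + 3·x₂]].
At the point, J = [[-4.000, 3.000, 0.000], [-0.500, -1.500, -5.000], [12.22313, -6.000, 7.500]].
det J = -7.097.

-7.097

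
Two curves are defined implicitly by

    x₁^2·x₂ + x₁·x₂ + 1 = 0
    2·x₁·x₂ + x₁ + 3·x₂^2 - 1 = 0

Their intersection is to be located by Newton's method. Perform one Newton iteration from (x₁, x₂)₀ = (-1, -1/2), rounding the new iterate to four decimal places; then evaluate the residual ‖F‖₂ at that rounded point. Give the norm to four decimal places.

2.3093

At (-1, -1/2): F = (1.0000, -0.2500).
Jacobian J = [[2·x₁·x₂ + x₂, x₁^2 + x₁], [2·x₂ + 1, 2·x₁ + 6·x₂]].
At the point, J = [[0.5000, 0.0000], [0.0000, -5.0000]] (det J = -2.5000).
Solving J·Δ = −F gives Δ = (-2.0000, -0.0500).
Then the next iterate is (x₁, x₂)₁ = (-3.0000, -0.5500).
Re-evaluating at (-3.0000, -0.5500): F = (-2.3000, 0.2075), so ‖F‖₂ = 2.3093.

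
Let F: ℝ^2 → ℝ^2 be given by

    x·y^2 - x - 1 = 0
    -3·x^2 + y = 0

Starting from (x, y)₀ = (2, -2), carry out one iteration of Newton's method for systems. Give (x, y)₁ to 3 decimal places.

(0.849, -1.806)

At (2, -2): F = (5.000, -14.000).
Jacobian J = [[y^2 - 1, 2·x·y], [-6·x, 1]].
At the point, J = [[3.000, -8.000], [-12.000, 1.000]] (det J = -93.000).
Solving J·Δ = −F gives Δ = (-1.151, 0.194).
Then the next iterate is (x, y)₁ = (0.849, -1.806).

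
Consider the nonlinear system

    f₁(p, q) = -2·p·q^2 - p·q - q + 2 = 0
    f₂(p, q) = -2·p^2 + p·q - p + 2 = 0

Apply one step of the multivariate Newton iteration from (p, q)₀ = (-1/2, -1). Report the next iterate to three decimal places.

At (-1/2, -1): F = (3.500, 2.500).
Jacobian J = [[-2·q^2 - q, -4·p·q - p - 1], [-4·p + q - 1, p]].
At the point, J = [[-1.000, -2.500], [0.000, -0.500]] (det J = 0.500).
Solving J·Δ = −F gives Δ = (-9.000, 5.000).
Then the next iterate is (p, q)₁ = (-9.500, 4.000).

(-9.500, 4.000)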